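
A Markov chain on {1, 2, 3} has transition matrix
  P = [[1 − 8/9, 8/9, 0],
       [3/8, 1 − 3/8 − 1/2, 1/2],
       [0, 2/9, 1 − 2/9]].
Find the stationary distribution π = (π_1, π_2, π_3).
π = (27/235, 64/235, 144/235)

This is a birth-death chain on three states, which satisfies detailed balance: π_1 · P_{12} = π_2 · P_{21} and π_2 · P_{23} = π_3 · P_{32}.
From π_1 · 8/9 = π_2 · 3/8: π_2/π_1 = (8/9)/(3/8) = 64/27.
From π_2 · 1/2 = π_3 · 2/9: π_3/π_2 = (1/2)/(2/9) = 9/4.
Take π_1 proportional to 1; then unnormalized π = (1, 64/27, 16/3). Normalize by dividing by the sum 235/27:
  π = (27/235, 64/235, 144/235).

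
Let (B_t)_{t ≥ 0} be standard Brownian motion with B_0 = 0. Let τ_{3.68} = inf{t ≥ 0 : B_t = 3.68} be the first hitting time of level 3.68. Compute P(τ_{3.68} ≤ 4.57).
P(τ_{3.68} ≤ 4.57) = 2(1 − Φ(3.68/√4.57)) = 2(1 − Φ(1.7214)) ≈ 0.0852

By the reflection principle for standard BM, P(τ_b ≤ t) = 2 · P(B_t ≥ b). Since B_t ~ N(0, t), P(B_t ≥ 3.68) = 1 − Φ(3.68/√t) = 1 − Φ(3.68/√4.57) = 1 − Φ(1.7214) ≈ 0.04259. Doubling: P(τ_{3.68} ≤ 4.57) ≈ 2 · 0.04259 = 0.08518 ≈ 0.0852.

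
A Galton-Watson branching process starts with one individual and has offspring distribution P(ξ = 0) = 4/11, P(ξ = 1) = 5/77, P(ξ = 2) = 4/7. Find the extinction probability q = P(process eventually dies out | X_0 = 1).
q = 7/11

The pgf is f(s) = 4/11 + 5/77·s + 4/7·s². The extinction probability q is the smallest fixed point of f in [0, 1]. Setting s = f(s):
  4/7·s² + (5/77 − 1)·s + 4/11 = 0
  4/7·s² − (4/11 + 4/7)·s + 4/11 = 0
which factors as (s − 1)·(4/7·s − 4/11) = 0, giving roots s = 1 and s = (4/11)/(4/7) = 7/11.
Mean offspring μ = 5/77 + 2·4/7 = 93/77 > 1 (supercritical), so q < 1. The extinction probability is the smaller root: q = (4/11)/(4/7) = 7/11.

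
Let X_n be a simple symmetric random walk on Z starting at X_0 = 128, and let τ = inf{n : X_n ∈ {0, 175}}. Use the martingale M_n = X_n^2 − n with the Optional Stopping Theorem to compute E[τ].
E[τ] = 6016

M_n = X_n^2 − n is a martingale (since E[X_{n+1}^2 | F_n] = X_n^2 + 1). By OST (τ has finite mean in a bounded region), E[M_τ] = E[M_0] = X_0^2 − 0 = 128^2 = 16384. Also E[M_τ] = E[X_τ^2] − E[τ]. The walk exits at 0 or 175, with P(hit 175 first) = 128/175, so E[X_τ^2] = 175^2 · 128/175 + 0 = 22400. Thus E[τ] = E[X_τ^2] − E[M_τ] = 22400 − 16384 = 6016 = 128(175 − 128) = 6016.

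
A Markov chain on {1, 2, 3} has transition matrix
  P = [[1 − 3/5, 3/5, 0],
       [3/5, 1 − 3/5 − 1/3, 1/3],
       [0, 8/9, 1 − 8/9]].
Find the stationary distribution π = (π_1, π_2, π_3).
π = (8/19, 8/19, 3/19)

This is a birth-death chain on three states, which satisfies detailed balance: π_1 · P_{12} = π_2 · P_{21} and π_2 · P_{23} = π_3 · P_{32}.
From π_1 · 3/5 = π_2 · 3/5: π_2/π_1 = (3/5)/(3/5) = 1.
From π_2 · 1/3 = π_3 · 8/9: π_3/π_2 = (1/3)/(8/9) = 3/8.
Take π_1 proportional to 1; then unnormalized π = (1, 1, 3/8). Normalize by dividing by the sum 19/8:
  π = (8/19, 8/19, 3/19).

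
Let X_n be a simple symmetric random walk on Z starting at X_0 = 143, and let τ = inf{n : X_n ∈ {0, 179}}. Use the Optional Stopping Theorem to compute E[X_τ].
E[X_τ] = 143

X_n is a martingale and τ is a bounded-mean stopping time (indeed τ is finite a.s. with bounded expectation since the walk is in a bounded region). By the OST, E[X_τ] = E[X_0] = 143. Equivalently: E[X_τ] = 179 · P(hit 179 first) + 0 · P(hit 0 first) = 179 · (143/179) = 143.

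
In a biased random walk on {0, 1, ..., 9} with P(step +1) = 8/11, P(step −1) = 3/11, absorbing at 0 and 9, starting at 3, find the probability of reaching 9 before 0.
P(hit 9 before 0) = (1 − (3/8)^3) / (1 − (3/8)^9) = 262144/276697

Let u_k denote P(reach 9 before 0 | start at k). Boundary: u_0 = 0, u_9 = 1. Recurrence: u_k = 8/11·u_{k+1} + 3/11·u_{k-1} for 1 ≤ k ≤ 8. Try u_k = A + B·r^k with r = q/p = (3/11)/(8/11) = 3/8. Substitution satisfies the recurrence; boundary conditions give:
  u_k = (1 − r^k) / (1 − r^N) = (1 − (3/8)^3) / (1 − (3/8)^9) = 262144/276697.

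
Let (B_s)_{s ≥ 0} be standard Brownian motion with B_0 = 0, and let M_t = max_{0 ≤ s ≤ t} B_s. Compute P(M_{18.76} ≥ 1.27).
P(M_{18.76} ≥ 1.27) = 2·P(B_{18.76} ≥ 1.27) = 2(1 − Φ(1.27/√18.76)) ≈ 0.7694

By the reflection principle for Brownian motion, P(M_t ≥ a) = 2 · P(B_t ≥ a) for a ≥ 0. Since B_t ~ N(0, t), P(B_t ≥ 1.27) = 1 − Φ(1.27/√t) = 1 − Φ(1.27/√18.76) = 1 − Φ(0.2932). So
  P(M_{18.76} ≥ 1.27) = 2(1 − Φ(0.2932)) ≈ 0.7694.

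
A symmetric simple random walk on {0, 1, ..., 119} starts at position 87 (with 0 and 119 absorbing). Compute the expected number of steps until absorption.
E[τ | X_0 = 87] = 2784

Let v_k = E[τ | X_0 = k]. Boundary: v_0 = v_119 = 0. Recurrence: v_k = 1 + (v_{k-1} + v_{k+1})/2 for 1 ≤ k ≤ 118. The particular solution to v_k − (v_{k-1} + v_{k+1})/2 = 1 is v_k = −k^2. Adding homogeneous solution A + B k and matching boundaries gives v_k = k (119 − k). Substituting k = 87: v_87 = 87 · 32 = 2784.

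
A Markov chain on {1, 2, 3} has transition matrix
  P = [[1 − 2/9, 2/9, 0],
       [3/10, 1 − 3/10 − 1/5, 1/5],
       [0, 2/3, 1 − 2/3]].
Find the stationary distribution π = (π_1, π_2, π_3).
π = (27/53, 20/53, 6/53)

This is a birth-death chain on three states, which satisfies detailed balance: π_1 · P_{12} = π_2 · P_{21} and π_2 · P_{23} = π_3 · P_{32}.
From π_1 · 2/9 = π_2 · 3/10: π_2/π_1 = (2/9)/(3/10) = 20/27.
From π_2 · 1/5 = π_3 · 2/3: π_3/π_2 = (1/5)/(2/3) = 3/10.
Take π_1 proportional to 1; then unnormalized π = (1, 20/27, 2/9). Normalize by dividing by the sum 53/27:
  π = (27/53, 20/53, 6/53).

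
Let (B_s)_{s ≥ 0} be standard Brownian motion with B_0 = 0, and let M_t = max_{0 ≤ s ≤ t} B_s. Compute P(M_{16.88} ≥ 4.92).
P(M_{16.88} ≥ 4.92) = 2·P(B_{16.88} ≥ 4.92) = 2(1 − Φ(4.92/√16.88)) ≈ 0.2311

By the reflection principle for Brownian motion, P(M_t ≥ a) = 2 · P(B_t ≥ a) for a ≥ 0. Since B_t ~ N(0, t), P(B_t ≥ 4.92) = 1 − Φ(4.92/√t) = 1 − Φ(4.92/√16.88) = 1 − Φ(1.1975). So
  P(M_{16.88} ≥ 4.92) = 2(1 − Φ(1.1975)) ≈ 0.2311.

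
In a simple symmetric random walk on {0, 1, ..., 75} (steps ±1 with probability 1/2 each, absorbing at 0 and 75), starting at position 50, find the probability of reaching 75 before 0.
P(hit 75 before 0) = 50/75 = 2/3

Let u_k = P(hit 75 before 0 | start at k). Then u_0 = 0, u_75 = 1, and u_k = u_{k-1}/2 + u_{k+1}/2 for 1 ≤ k ≤ 74. This harmonic recurrence is solved by u_k = k/75, giving u_50 = 50/75 = 2/3.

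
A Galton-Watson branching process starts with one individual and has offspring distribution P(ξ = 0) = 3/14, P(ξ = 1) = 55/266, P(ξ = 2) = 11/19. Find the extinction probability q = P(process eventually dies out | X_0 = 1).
q = 57/154

The pgf is f(s) = 3/14 + 55/266·s + 11/19·s². The extinction probability q is the smallest fixed point of f in [0, 1]. Setting s = f(s):
  11/19·s² + (55/266 − 1)·s + 3/14 = 0
  11/19·s² − (3/14 + 11/19)·s + 3/14 = 0
which factors as (s − 1)·(11/19·s − 3/14) = 0, giving roots s = 1 and s = (3/14)/(11/19) = 57/154.
Mean offspring μ = 55/266 + 2·11/19 = 363/266 > 1 (supercritical), so q < 1. The extinction probability is the smaller root: q = (3/14)/(11/19) = 57/154.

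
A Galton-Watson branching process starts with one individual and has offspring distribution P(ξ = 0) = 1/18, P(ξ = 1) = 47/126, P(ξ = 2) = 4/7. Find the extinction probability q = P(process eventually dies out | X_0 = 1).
q = 7/72

The pgf is f(s) = 1/18 + 47/126·s + 4/7·s². The extinction probability q is the smallest fixed point of f in [0, 1]. Setting s = f(s):
  4/7·s² + (47/126 − 1)·s + 1/18 = 0
  4/7·s² − (1/18 + 4/7)·s + 1/18 = 0
which factors as (s − 1)·(4/7·s − 1/18) = 0, giving roots s = 1 and s = (1/18)/(4/7) = 7/72.
Mean offspring μ = 47/126 + 2·4/7 = 191/126 > 1 (supercritical), so q < 1. The extinction probability is the smaller root: q = (1/18)/(4/7) = 7/72.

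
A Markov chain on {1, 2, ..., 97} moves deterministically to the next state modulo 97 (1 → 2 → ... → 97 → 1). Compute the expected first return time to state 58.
E[T_58 | X_0 = 58] = 97

The chain cycles deterministically, so starting at state 58 it returns in exactly 97 steps. Equivalently, the stationary distribution is uniform π_j = 1/97 for every state j, so by Kac's formula E[T_58] = 1/π_58 = 97.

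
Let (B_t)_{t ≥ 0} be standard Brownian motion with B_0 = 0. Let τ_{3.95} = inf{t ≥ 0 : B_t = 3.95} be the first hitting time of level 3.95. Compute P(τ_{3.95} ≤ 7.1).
P(τ_{3.95} ≤ 7.1) = 2(1 − Φ(3.95/√7.1)) = 2(1 − Φ(1.4824)) ≈ 0.1382

By the reflection principle for standard BM, P(τ_b ≤ t) = 2 · P(B_t ≥ b). Since B_t ~ N(0, t), P(B_t ≥ 3.95) = 1 − Φ(3.95/√t) = 1 − Φ(3.95/√7.1) = 1 − Φ(1.4824) ≈ 0.06912. Doubling: P(τ_{3.95} ≤ 7.1) ≈ 2 · 0.06912 = 0.13824 ≈ 0.1382.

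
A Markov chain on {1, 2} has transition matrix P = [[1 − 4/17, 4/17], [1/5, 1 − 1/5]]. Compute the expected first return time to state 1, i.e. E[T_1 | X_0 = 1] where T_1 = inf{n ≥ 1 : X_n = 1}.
E[T_1 | X_0 = 1] = 1/π_1 = 37/17

For an irreducible recurrent Markov chain with stationary distribution π, E[T_i | X_0 = i] = 1/π_i (Kac's formula). Here π_1 = (1/5)/(4/17 + 1/5) = (1/5)/(37/85) = 17/37, so E[T_1 | X_0 = 1] = 1/π_1 = (4/17 + 1/5)/(1/5) = (37/85)/(1/5) = 37/17.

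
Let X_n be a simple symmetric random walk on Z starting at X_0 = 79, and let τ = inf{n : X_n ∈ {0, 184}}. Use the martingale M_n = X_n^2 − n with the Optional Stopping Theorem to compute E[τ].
E[τ] = 8295

M_n = X_n^2 − n is a martingale (since E[X_{n+1}^2 | F_n] = X_n^2 + 1). By OST (τ has finite mean in a bounded region), E[M_τ] = E[M_0] = X_0^2 − 0 = 79^2 = 6241. Also E[M_τ] = E[X_τ^2] − E[τ]. The walk exits at 0 or 184, with P(hit 184 first) = 79/184, so E[X_τ^2] = 184^2 · 79/184 + 0 = 14536. Thus E[τ] = E[X_τ^2] − E[M_τ] = 14536 − 6241 = 8295 = 79(184 − 79) = 8295.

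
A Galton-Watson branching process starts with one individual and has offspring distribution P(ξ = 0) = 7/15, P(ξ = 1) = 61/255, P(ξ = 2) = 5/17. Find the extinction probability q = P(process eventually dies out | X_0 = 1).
q = 1

Mean offspring μ = 0·7/15 + 1·61/255 + 2·5/17 = 211/255 ≤ 1. For μ ≤ 1 with offspring not concentrated at 1, the Galton-Watson process goes extinct almost surely, so q = 1.
(Algebraic check: The pgf is f(s) = 7/15 + 61/255·s + 5/17·s². The extinction probability q is the smallest fixed point of f in [0, 1]. Setting s = f(s):
  5/17·s² + (61/255 − 1)·s + 7/15 = 0
  5/17·s² − (7/15 + 5/17)·s + 7/15 = 0
which factors as (s − 1)·(5/17·s − 7/15) = 0, giving roots s = 1 and s = (7/15)/(5/17) = 119/75. Since 119/75 ≥ 1, the smallest root in [0, 1] is s = 1.)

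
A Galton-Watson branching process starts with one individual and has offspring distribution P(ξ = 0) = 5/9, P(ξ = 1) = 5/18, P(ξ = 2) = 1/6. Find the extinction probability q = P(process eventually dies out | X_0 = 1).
q = 1

Mean offspring μ = 0·5/9 + 1·5/18 + 2·1/6 = 11/18 ≤ 1. For μ ≤ 1 with offspring not concentrated at 1, the Galton-Watson process goes extinct almost surely, so q = 1.
(Algebraic check: The pgf is f(s) = 5/9 + 5/18·s + 1/6·s². The extinction probability q is the smallest fixed point of f in [0, 1]. Setting s = f(s):
  1/6·s² + (5/18 − 1)·s + 5/9 = 0
  1/6·s² − (5/9 + 1/6)·s + 5/9 = 0
which factors as (s − 1)·(1/6·s − 5/9) = 0, giving roots s = 1 and s = (5/9)/(1/6) = 10/3. Since 10/3 ≥ 1, the smallest root in [0, 1] is s = 1.)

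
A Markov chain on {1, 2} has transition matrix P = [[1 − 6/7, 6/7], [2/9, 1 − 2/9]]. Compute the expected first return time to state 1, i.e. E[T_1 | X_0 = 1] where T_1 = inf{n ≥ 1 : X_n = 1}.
E[T_1 | X_0 = 1] = 1/π_1 = 34/7

For an irreducible recurrent Markov chain with stationary distribution π, E[T_i | X_0 = i] = 1/π_i (Kac's formula). Here π_1 = (2/9)/(6/7 + 2/9) = (2/9)/(68/63) = 7/34, so E[T_1 | X_0 = 1] = 1/π_1 = (6/7 + 2/9)/(2/9) = (68/63)/(2/9) = 34/7.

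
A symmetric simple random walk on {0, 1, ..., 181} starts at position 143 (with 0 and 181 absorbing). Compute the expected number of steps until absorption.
E[τ | X_0 = 143] = 5434

Let v_k = E[τ | X_0 = k]. Boundary: v_0 = v_181 = 0. Recurrence: v_k = 1 + (v_{k-1} + v_{k+1})/2 for 1 ≤ k ≤ 180. The particular solution to v_k − (v_{k-1} + v_{k+1})/2 = 1 is v_k = −k^2. Adding homogeneous solution A + B k and matching boundaries gives v_k = k (181 − k). Substituting k = 143: v_143 = 143 · 38 = 5434.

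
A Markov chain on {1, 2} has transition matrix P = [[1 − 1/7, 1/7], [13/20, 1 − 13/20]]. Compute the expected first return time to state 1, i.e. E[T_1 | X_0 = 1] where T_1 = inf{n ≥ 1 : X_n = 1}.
E[T_1 | X_0 = 1] = 1/π_1 = 111/91

For an irreducible recurrent Markov chain with stationary distribution π, E[T_i | X_0 = i] = 1/π_i (Kac's formula). Here π_1 = (13/20)/(1/7 + 13/20) = (13/20)/(111/140) = 91/111, so E[T_1 | X_0 = 1] = 1/π_1 = (1/7 + 13/20)/(13/20) = (111/140)/(13/20) = 111/91.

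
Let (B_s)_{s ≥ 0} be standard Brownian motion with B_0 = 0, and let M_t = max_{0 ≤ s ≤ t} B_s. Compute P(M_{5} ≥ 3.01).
P(M_{5} ≥ 3.01) = 2·P(B_{5} ≥ 3.01) = 2(1 − Φ(3.01/√5)) ≈ 0.1783

By the reflection principle for Brownian motion, P(M_t ≥ a) = 2 · P(B_t ≥ a) for a ≥ 0. Since B_t ~ N(0, t), P(B_t ≥ 3.01) = 1 − Φ(3.01/√t) = 1 − Φ(3.01/√5) = 1 − Φ(1.3461). So
  P(M_{5} ≥ 3.01) = 2(1 − Φ(1.3461)) ≈ 0.1783.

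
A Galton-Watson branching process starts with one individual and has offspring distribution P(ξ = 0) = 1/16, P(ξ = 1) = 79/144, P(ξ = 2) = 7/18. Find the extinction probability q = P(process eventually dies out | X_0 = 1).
q = 9/56

The pgf is f(s) = 1/16 + 79/144·s + 7/18·s². The extinction probability q is the smallest fixed point of f in [0, 1]. Setting s = f(s):
  7/18·s² + (79/144 − 1)·s + 1/16 = 0
  7/18·s² − (1/16 + 7/18)·s + 1/16 = 0
which factors as (s − 1)·(7/18·s − 1/16) = 0, giving roots s = 1 and s = (1/16)/(7/18) = 9/56.
Mean offspring μ = 79/144 + 2·7/18 = 191/144 > 1 (supercritical), so q < 1. The extinction probability is the smaller root: q = (1/16)/(7/18) = 9/56.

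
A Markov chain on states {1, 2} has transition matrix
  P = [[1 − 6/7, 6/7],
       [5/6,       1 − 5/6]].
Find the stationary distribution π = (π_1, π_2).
π_1 = 35/71, π_2 = 36/71

Solve πP = π with π_1 + π_2 = 1. From πP = π: π_1 · (1 − 6/7) + π_2 · 5/6 = π_1 ⇒ π_2 · 5/6 = π_1 · 6/7 ⇒ π_2/π_1 = (6/7)/(5/6) = 36/35. Together with π_1 + π_2 = 1:
  π_1 = (5/6)/(6/7 + 5/6) = (5/6)/(71/42) = 35/71,
  π_2 = (6/7)/(6/7 + 5/6) = (6/7)/(71/42) = 36/71.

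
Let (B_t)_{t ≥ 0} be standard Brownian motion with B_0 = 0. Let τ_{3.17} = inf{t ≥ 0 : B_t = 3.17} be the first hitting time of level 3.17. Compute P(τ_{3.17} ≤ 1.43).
P(τ_{3.17} ≤ 1.43) = 2(1 − Φ(3.17/√1.43)) = 2(1 − Φ(2.6509)) ≈ 0.0080

By the reflection principle for standard BM, P(τ_b ≤ t) = 2 · P(B_t ≥ b). Since B_t ~ N(0, t), P(B_t ≥ 3.17) = 1 − Φ(3.17/√t) = 1 − Φ(3.17/√1.43) = 1 − Φ(2.6509) ≈ 0.00401. Doubling: P(τ_{3.17} ≤ 1.43) ≈ 2 · 0.00401 = 0.00802 ≈ 0.0080.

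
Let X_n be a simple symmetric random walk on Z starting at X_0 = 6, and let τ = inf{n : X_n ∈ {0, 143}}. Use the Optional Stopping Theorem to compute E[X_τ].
E[X_τ] = 6

X_n is a martingale and τ is a bounded-mean stopping time (indeed τ is finite a.s. with bounded expectation since the walk is in a bounded region). By the OST, E[X_τ] = E[X_0] = 6. Equivalently: E[X_τ] = 143 · P(hit 143 first) + 0 · P(hit 0 first) = 143 · (6/143) = 6.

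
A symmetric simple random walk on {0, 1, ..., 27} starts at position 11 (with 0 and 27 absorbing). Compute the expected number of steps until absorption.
E[τ | X_0 = 11] = 176

Let v_k = E[τ | X_0 = k]. Boundary: v_0 = v_27 = 0. Recurrence: v_k = 1 + (v_{k-1} + v_{k+1})/2 for 1 ≤ k ≤ 26. The particular solution to v_k − (v_{k-1} + v_{k+1})/2 = 1 is v_k = −k^2. Adding homogeneous solution A + B k and matching boundaries gives v_k = k (27 − k). Substituting k = 11: v_11 = 11 · 16 = 176.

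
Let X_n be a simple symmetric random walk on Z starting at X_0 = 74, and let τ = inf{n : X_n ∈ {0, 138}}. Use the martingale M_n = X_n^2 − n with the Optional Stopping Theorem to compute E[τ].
E[τ] = 4736

M_n = X_n^2 − n is a martingale (since E[X_{n+1}^2 | F_n] = X_n^2 + 1). By OST (τ has finite mean in a bounded region), E[M_τ] = E[M_0] = X_0^2 − 0 = 74^2 = 5476. Also E[M_τ] = E[X_τ^2] − E[τ]. The walk exits at 0 or 138, with P(hit 138 first) = 74/138, so E[X_τ^2] = 138^2 · 74/138 + 0 = 10212. Thus E[τ] = E[X_τ^2] − E[M_τ] = 10212 − 5476 = 4736 = 74(138 − 74) = 4736.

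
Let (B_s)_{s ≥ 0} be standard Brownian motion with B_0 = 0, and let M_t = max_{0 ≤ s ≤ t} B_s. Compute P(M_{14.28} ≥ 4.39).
P(M_{14.28} ≥ 4.39) = 2·P(B_{14.28} ≥ 4.39) = 2(1 − Φ(4.39/√14.28)) ≈ 0.2454

By the reflection principle for Brownian motion, P(M_t ≥ a) = 2 · P(B_t ≥ a) for a ≥ 0. Since B_t ~ N(0, t), P(B_t ≥ 4.39) = 1 − Φ(4.39/√t) = 1 − Φ(4.39/√14.28) = 1 − Φ(1.1617). So
  P(M_{14.28} ≥ 4.39) = 2(1 − Φ(1.1617)) ≈ 0.2454.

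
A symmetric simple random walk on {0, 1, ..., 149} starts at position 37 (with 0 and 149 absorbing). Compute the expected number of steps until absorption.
E[τ | X_0 = 37] = 4144

Let v_k = E[τ | X_0 = k]. Boundary: v_0 = v_149 = 0. Recurrence: v_k = 1 + (v_{k-1} + v_{k+1})/2 for 1 ≤ k ≤ 148. The particular solution to v_k − (v_{k-1} + v_{k+1})/2 = 1 is v_k = −k^2. Adding homogeneous solution A + B k and matching boundaries gives v_k = k (149 − k). Substituting k = 37: v_37 = 37 · 112 = 4144.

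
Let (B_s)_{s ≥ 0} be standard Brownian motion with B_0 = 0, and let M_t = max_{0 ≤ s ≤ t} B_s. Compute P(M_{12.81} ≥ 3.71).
P(M_{12.81} ≥ 3.71) = 2·P(B_{12.81} ≥ 3.71) = 2(1 − Φ(3.71/√12.81)) ≈ 0.2999

By the reflection principle for Brownian motion, P(M_t ≥ a) = 2 · P(B_t ≥ a) for a ≥ 0. Since B_t ~ N(0, t), P(B_t ≥ 3.71) = 1 − Φ(3.71/√t) = 1 − Φ(3.71/√12.81) = 1 − Φ(1.0366). So
  P(M_{12.81} ≥ 3.71) = 2(1 − Φ(1.0366)) ≈ 0.2999.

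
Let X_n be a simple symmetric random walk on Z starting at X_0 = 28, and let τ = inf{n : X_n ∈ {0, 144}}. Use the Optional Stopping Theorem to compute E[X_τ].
E[X_τ] = 28

X_n is a martingale and τ is a bounded-mean stopping time (indeed τ is finite a.s. with bounded expectation since the walk is in a bounded region). By the OST, E[X_τ] = E[X_0] = 28. Equivalently: E[X_τ] = 144 · P(hit 144 first) + 0 · P(hit 0 first) = 144 · (28/144) = 28.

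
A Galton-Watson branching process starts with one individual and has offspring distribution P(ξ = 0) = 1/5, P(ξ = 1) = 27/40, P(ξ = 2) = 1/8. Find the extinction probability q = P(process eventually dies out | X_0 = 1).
q = 1

Mean offspring μ = 0·1/5 + 1·27/40 + 2·1/8 = 37/40 ≤ 1. For μ ≤ 1 with offspring not concentrated at 1, the Galton-Watson process goes extinct almost surely, so q = 1.
(Algebraic check: The pgf is f(s) = 1/5 + 27/40·s + 1/8·s². The extinction probability q is the smallest fixed point of f in [0, 1]. Setting s = f(s):
  1/8·s² + (27/40 − 1)·s + 1/5 = 0
  1/8·s² − (1/5 + 1/8)·s + 1/5 = 0
which factors as (s − 1)·(1/8·s − 1/5) = 0, giving roots s = 1 and s = (1/5)/(1/8) = 8/5. Since 8/5 ≥ 1, the smallest root in [0, 1] is s = 1.)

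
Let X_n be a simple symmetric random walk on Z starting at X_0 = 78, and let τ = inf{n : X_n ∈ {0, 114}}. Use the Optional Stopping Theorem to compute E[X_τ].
E[X_τ] = 78

X_n is a martingale and τ is a bounded-mean stopping time (indeed τ is finite a.s. with bounded expectation since the walk is in a bounded region). By the OST, E[X_τ] = E[X_0] = 78. Equivalently: E[X_τ] = 114 · P(hit 114 first) + 0 · P(hit 0 first) = 114 · (78/114) = 78.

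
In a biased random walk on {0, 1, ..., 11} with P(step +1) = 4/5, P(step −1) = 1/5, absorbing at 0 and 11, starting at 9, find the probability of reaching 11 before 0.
P(hit 11 before 0) = (1 − (1/4)^9) / (1 − (1/4)^11) = 1398096/1398101

Let u_k denote P(reach 11 before 0 | start at k). Boundary: u_0 = 0, u_11 = 1. Recurrence: u_k = 4/5·u_{k+1} + 1/5·u_{k-1} for 1 ≤ k ≤ 10. Try u_k = A + B·r^k with r = q/p = (1/5)/(4/5) = 1/4. Substitution satisfies the recurrence; boundary conditions give:
  u_k = (1 − r^k) / (1 − r^N) = (1 − (1/4)^9) / (1 − (1/4)^11) = 1398096/1398101.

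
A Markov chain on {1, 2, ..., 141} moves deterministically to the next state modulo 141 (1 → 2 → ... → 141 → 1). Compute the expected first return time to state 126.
E[T_126 | X_0 = 126] = 141

The chain cycles deterministically, so starting at state 126 it returns in exactly 141 steps. Equivalently, the stationary distribution is uniform π_j = 1/141 for every state j, so by Kac's formula E[T_126] = 1/π_126 = 141.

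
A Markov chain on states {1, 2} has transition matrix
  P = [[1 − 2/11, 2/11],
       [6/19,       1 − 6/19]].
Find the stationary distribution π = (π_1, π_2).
π_1 = 33/52, π_2 = 19/52

Solve πP = π with π_1 + π_2 = 1. From πP = π: π_1 · (1 − 2/11) + π_2 · 6/19 = π_1 ⇒ π_2 · 6/19 = π_1 · 2/11 ⇒ π_2/π_1 = (2/11)/(6/19) = 19/33. Together with π_1 + π_2 = 1:
  π_1 = (6/19)/(2/11 + 6/19) = (6/19)/(104/209) = 33/52,
  π_2 = (2/11)/(2/11 + 6/19) = (2/11)/(104/209) = 19/52.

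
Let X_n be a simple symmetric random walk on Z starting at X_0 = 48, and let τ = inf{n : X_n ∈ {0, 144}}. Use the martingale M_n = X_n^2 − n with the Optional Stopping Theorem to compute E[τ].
E[τ] = 4608

M_n = X_n^2 − n is a martingale (since E[X_{n+1}^2 | F_n] = X_n^2 + 1). By OST (τ has finite mean in a bounded region), E[M_τ] = E[M_0] = X_0^2 − 0 = 48^2 = 2304. Also E[M_τ] = E[X_τ^2] − E[τ]. The walk exits at 0 or 144, with P(hit 144 first) = 48/144, so E[X_τ^2] = 144^2 · 48/144 + 0 = 6912. Thus E[τ] = E[X_τ^2] − E[M_τ] = 6912 − 2304 = 4608 = 48(144 − 48) = 4608.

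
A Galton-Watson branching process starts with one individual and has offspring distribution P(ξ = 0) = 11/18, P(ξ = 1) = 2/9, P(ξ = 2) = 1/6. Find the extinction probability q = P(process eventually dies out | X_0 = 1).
q = 1

Mean offspring μ = 0·11/18 + 1·2/9 + 2·1/6 = 5/9 ≤ 1. For μ ≤ 1 with offspring not concentrated at 1, the Galton-Watson process goes extinct almost surely, so q = 1.
(Algebraic check: The pgf is f(s) = 11/18 + 2/9·s + 1/6·s². The extinction probability q is the smallest fixed point of f in [0, 1]. Setting s = f(s):
  1/6·s² + (2/9 − 1)·s + 11/18 = 0
  1/6·s² − (11/18 + 1/6)·s + 11/18 = 0
which factors as (s − 1)·(1/6·s − 11/18) = 0, giving roots s = 1 and s = (11/18)/(1/6) = 11/3. Since 11/3 ≥ 1, the smallest root in [0, 1] is s = 1.)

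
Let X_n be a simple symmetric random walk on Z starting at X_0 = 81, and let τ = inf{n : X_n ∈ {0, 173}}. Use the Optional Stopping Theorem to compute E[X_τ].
E[X_τ] = 81

X_n is a martingale and τ is a bounded-mean stopping time (indeed τ is finite a.s. with bounded expectation since the walk is in a bounded region). By the OST, E[X_τ] = E[X_0] = 81. Equivalently: E[X_τ] = 173 · P(hit 173 first) + 0 · P(hit 0 first) = 173 · (81/173) = 81.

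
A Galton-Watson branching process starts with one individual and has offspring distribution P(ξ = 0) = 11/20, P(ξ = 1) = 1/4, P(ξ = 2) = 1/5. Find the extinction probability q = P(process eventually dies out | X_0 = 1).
q = 1

Mean offspring μ = 0·11/20 + 1·1/4 + 2·1/5 = 13/20 ≤ 1. For μ ≤ 1 with offspring not concentrated at 1, the Galton-Watson process goes extinct almost surely, so q = 1.
(Algebraic check: The pgf is f(s) = 11/20 + 1/4·s + 1/5·s². The extinction probability q is the smallest fixed point of f in [0, 1]. Setting s = f(s):
  1/5·s² + (1/4 − 1)·s + 11/20 = 0
  1/5·s² − (11/20 + 1/5)·s + 11/20 = 0
which factors as (s − 1)·(1/5·s − 11/20) = 0, giving roots s = 1 and s = (11/20)/(1/5) = 11/4. Since 11/4 ≥ 1, the smallest root in [0, 1] is s = 1.)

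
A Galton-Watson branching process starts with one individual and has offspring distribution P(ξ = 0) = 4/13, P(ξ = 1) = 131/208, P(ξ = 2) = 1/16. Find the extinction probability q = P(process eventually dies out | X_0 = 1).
q = 1

Mean offspring μ = 0·4/13 + 1·131/208 + 2·1/16 = 157/208 ≤ 1. For μ ≤ 1 with offspring not concentrated at 1, the Galton-Watson process goes extinct almost surely, so q = 1.
(Algebraic check: The pgf is f(s) = 4/13 + 131/208·s + 1/16·s². The extinction probability q is the smallest fixed point of f in [0, 1]. Setting s = f(s):
  1/16·s² + (131/208 − 1)·s + 4/13 = 0
  1/16·s² − (4/13 + 1/16)·s + 4/13 = 0
which factors as (s − 1)·(1/16·s − 4/13) = 0, giving roots s = 1 and s = (4/13)/(1/16) = 64/13. Since 64/13 ≥ 1, the smallest root in [0, 1] is s = 1.)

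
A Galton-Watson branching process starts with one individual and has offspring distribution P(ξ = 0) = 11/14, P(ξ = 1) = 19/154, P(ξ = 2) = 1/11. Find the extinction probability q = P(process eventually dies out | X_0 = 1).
q = 1

Mean offspring μ = 0·11/14 + 1·19/154 + 2·1/11 = 47/154 ≤ 1. For μ ≤ 1 with offspring not concentrated at 1, the Galton-Watson process goes extinct almost surely, so q = 1.
(Algebraic check: The pgf is f(s) = 11/14 + 19/154·s + 1/11·s². The extinction probability q is the smallest fixed point of f in [0, 1]. Setting s = f(s):
  1/11·s² + (19/154 − 1)·s + 11/14 = 0
  1/11·s² − (11/14 + 1/11)·s + 11/14 = 0
which factors as (s − 1)·(1/11·s − 11/14) = 0, giving roots s = 1 and s = (11/14)/(1/11) = 121/14. Since 121/14 ≥ 1, the smallest root in [0, 1] is s = 1.)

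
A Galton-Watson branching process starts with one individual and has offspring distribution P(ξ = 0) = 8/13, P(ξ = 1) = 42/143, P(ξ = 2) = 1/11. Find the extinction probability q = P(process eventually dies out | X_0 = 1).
q = 1

Mean offspring μ = 0·8/13 + 1·42/143 + 2·1/11 = 68/143 ≤ 1. For μ ≤ 1 with offspring not concentrated at 1, the Galton-Watson process goes extinct almost surely, so q = 1.
(Algebraic check: The pgf is f(s) = 8/13 + 42/143·s + 1/11·s². The extinction probability q is the smallest fixed point of f in [0, 1]. Setting s = f(s):
  1/11·s² + (42/143 − 1)·s + 8/13 = 0
  1/11·s² − (8/13 + 1/11)·s + 8/13 = 0
which factors as (s − 1)·(1/11·s − 8/13) = 0, giving roots s = 1 and s = (8/13)/(1/11) = 88/13. Since 88/13 ≥ 1, the smallest root in [0, 1] is s = 1.)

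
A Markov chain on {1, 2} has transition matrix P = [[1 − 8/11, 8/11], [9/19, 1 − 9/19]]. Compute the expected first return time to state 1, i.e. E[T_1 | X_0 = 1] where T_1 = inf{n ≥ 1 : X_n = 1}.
E[T_1 | X_0 = 1] = 1/π_1 = 251/99

For an irreducible recurrent Markov chain with stationary distribution π, E[T_i | X_0 = i] = 1/π_i (Kac's formula). Here π_1 = (9/19)/(8/11 + 9/19) = (9/19)/(251/209) = 99/251, so E[T_1 | X_0 = 1] = 1/π_1 = (8/11 + 9/19)/(9/19) = (251/209)/(9/19) = 251/99.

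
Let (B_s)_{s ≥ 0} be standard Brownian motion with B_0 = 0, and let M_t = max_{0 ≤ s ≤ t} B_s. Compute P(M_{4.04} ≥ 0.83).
P(M_{4.04} ≥ 0.83) = 2·P(B_{4.04} ≥ 0.83) = 2(1 − Φ(0.83/√4.04)) ≈ 0.6797

By the reflection principle for Brownian motion, P(M_t ≥ a) = 2 · P(B_t ≥ a) for a ≥ 0. Since B_t ~ N(0, t), P(B_t ≥ 0.83) = 1 − Φ(0.83/√t) = 1 − Φ(0.83/√4.04) = 1 − Φ(0.4129). So
  P(M_{4.04} ≥ 0.83) = 2(1 − Φ(0.4129)) ≈ 0.6797.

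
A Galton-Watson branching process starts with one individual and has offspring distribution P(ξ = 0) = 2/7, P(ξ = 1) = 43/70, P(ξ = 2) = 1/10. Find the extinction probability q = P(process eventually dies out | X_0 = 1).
q = 1

Mean offspring μ = 0·2/7 + 1·43/70 + 2·1/10 = 57/70 ≤ 1. For μ ≤ 1 with offspring not concentrated at 1, the Galton-Watson process goes extinct almost surely, so q = 1.
(Algebraic check: The pgf is f(s) = 2/7 + 43/70·s + 1/10·s². The extinction probability q is the smallest fixed point of f in [0, 1]. Setting s = f(s):
  1/10·s² + (43/70 − 1)·s + 2/7 = 0
  1/10·s² − (2/7 + 1/10)·s + 2/7 = 0
which factors as (s − 1)·(1/10·s − 2/7) = 0, giving roots s = 1 and s = (2/7)/(1/10) = 20/7. Since 20/7 ≥ 1, the smallest root in [0, 1] is s = 1.)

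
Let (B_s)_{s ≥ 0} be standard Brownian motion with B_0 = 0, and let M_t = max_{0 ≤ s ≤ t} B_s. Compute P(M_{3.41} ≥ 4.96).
P(M_{3.41} ≥ 4.96) = 2·P(B_{3.41} ≥ 4.96) = 2(1 − Φ(4.96/√3.41)) ≈ 0.0072

By the reflection principle for Brownian motion, P(M_t ≥ a) = 2 · P(B_t ≥ a) for a ≥ 0. Since B_t ~ N(0, t), P(B_t ≥ 4.96) = 1 − Φ(4.96/√t) = 1 − Φ(4.96/√3.41) = 1 − Φ(2.6860). So
  P(M_{3.41} ≥ 4.96) = 2(1 − Φ(2.6860)) ≈ 0.0072.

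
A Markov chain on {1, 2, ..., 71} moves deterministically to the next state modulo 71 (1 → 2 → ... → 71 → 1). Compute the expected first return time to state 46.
E[T_46 | X_0 = 46] = 71

The chain cycles deterministically, so starting at state 46 it returns in exactly 71 steps. Equivalently, the stationary distribution is uniform π_j = 1/71 for every state j, so by Kac's formula E[T_46] = 1/π_46 = 71.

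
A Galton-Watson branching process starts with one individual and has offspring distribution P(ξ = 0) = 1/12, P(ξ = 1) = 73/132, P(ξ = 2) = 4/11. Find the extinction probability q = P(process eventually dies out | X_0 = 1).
q = 11/48

The pgf is f(s) = 1/12 + 73/132·s + 4/11·s². The extinction probability q is the smallest fixed point of f in [0, 1]. Setting s = f(s):
  4/11·s² + (73/132 − 1)·s + 1/12 = 0
  4/11·s² − (1/12 + 4/11)·s + 1/12 = 0
which factors as (s − 1)·(4/11·s − 1/12) = 0, giving roots s = 1 and s = (1/12)/(4/11) = 11/48.
Mean offspring μ = 73/132 + 2·4/11 = 169/132 > 1 (supercritical), so q < 1. The extinction probability is the smaller root: q = (1/12)/(4/11) = 11/48.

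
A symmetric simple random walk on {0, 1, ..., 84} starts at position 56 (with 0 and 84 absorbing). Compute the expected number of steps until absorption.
E[τ | X_0 = 56] = 1568

Let v_k = E[τ | X_0 = k]. Boundary: v_0 = v_84 = 0. Recurrence: v_k = 1 + (v_{k-1} + v_{k+1})/2 for 1 ≤ k ≤ 83. The particular solution to v_k − (v_{k-1} + v_{k+1})/2 = 1 is v_k = −k^2. Adding homogeneous solution A + B k and matching boundaries gives v_k = k (84 − k). Substituting k = 56: v_56 = 56 · 28 = 1568.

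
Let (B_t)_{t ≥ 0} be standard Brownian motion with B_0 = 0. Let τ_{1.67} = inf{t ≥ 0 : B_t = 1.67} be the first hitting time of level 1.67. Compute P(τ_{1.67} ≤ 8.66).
P(τ_{1.67} ≤ 8.66) = 2(1 − Φ(1.67/√8.66)) = 2(1 − Φ(0.5675)) ≈ 0.5704

By the reflection principle for standard BM, P(τ_b ≤ t) = 2 · P(B_t ≥ b). Since B_t ~ N(0, t), P(B_t ≥ 1.67) = 1 − Φ(1.67/√t) = 1 − Φ(1.67/√8.66) = 1 − Φ(0.5675) ≈ 0.28519. Doubling: P(τ_{1.67} ≤ 8.66) ≈ 2 · 0.28519 = 0.57038 ≈ 0.5704.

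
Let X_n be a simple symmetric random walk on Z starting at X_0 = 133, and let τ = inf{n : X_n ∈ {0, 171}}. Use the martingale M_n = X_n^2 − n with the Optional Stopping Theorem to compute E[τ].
E[τ] = 5054

M_n = X_n^2 − n is a martingale (since E[X_{n+1}^2 | F_n] = X_n^2 + 1). By OST (τ has finite mean in a bounded region), E[M_τ] = E[M_0] = X_0^2 − 0 = 133^2 = 17689. Also E[M_τ] = E[X_τ^2] − E[τ]. The walk exits at 0 or 171, with P(hit 171 first) = 133/171, so E[X_τ^2] = 171^2 · 133/171 + 0 = 22743. Thus E[τ] = E[X_τ^2] − E[M_τ] = 22743 − 17689 = 5054 = 133(171 − 133) = 5054.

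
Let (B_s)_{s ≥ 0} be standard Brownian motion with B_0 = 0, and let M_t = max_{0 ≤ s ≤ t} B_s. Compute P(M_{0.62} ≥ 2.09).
P(M_{0.62} ≥ 2.09) = 2·P(B_{0.62} ≥ 2.09) = 2(1 − Φ(2.09/√0.62)) ≈ 0.0079

By the reflection principle for Brownian motion, P(M_t ≥ a) = 2 · P(B_t ≥ a) for a ≥ 0. Since B_t ~ N(0, t), P(B_t ≥ 2.09) = 1 − Φ(2.09/√t) = 1 − Φ(2.09/√0.62) = 1 − Φ(2.6543). So
  P(M_{0.62} ≥ 2.09) = 2(1 − Φ(2.6543)) ≈ 0.0079.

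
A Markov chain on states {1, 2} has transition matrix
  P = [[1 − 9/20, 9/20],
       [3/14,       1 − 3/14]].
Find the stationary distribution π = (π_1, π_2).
π_1 = 10/31, π_2 = 21/31

Solve πP = π with π_1 + π_2 = 1. From πP = π: π_1 · (1 − 9/20) + π_2 · 3/14 = π_1 ⇒ π_2 · 3/14 = π_1 · 9/20 ⇒ π_2/π_1 = (9/20)/(3/14) = 21/10. Together with π_1 + π_2 = 1:
  π_1 = (3/14)/(9/20 + 3/14) = (3/14)/(93/140) = 10/31,
  π_2 = (9/20)/(9/20 + 3/14) = (9/20)/(93/140) = 21/31.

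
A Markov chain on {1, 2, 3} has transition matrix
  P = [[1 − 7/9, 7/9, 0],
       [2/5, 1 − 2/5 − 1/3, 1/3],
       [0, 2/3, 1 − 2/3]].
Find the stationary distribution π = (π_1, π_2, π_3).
π = (12/47, 70/141, 35/141)

This is a birth-death chain on three states, which satisfies detailed balance: π_1 · P_{12} = π_2 · P_{21} and π_2 · P_{23} = π_3 · P_{32}.
From π_1 · 7/9 = π_2 · 2/5: π_2/π_1 = (7/9)/(2/5) = 35/18.
From π_2 · 1/3 = π_3 · 2/3: π_3/π_2 = (1/3)/(2/3) = 1/2.
Take π_1 proportional to 1; then unnormalized π = (1, 35/18, 35/36). Normalize by dividing by the sum 47/12:
  π = (12/47, 70/141, 35/141).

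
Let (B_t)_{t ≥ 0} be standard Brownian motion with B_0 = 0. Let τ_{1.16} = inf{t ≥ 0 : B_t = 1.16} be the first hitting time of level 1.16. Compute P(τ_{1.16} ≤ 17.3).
P(τ_{1.16} ≤ 17.3) = 2(1 − Φ(1.16/√17.3)) = 2(1 − Φ(0.2789)) ≈ 0.7803

By the reflection principle for standard BM, P(τ_b ≤ t) = 2 · P(B_t ≥ b). Since B_t ~ N(0, t), P(B_t ≥ 1.16) = 1 − Φ(1.16/√t) = 1 − Φ(1.16/√17.3) = 1 − Φ(0.2789) ≈ 0.39016. Doubling: P(τ_{1.16} ≤ 17.3) ≈ 2 · 0.39016 = 0.78032 ≈ 0.7803.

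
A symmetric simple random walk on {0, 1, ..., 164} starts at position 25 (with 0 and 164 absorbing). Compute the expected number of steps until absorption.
E[τ | X_0 = 25] = 3475

Let v_k = E[τ | X_0 = k]. Boundary: v_0 = v_164 = 0. Recurrence: v_k = 1 + (v_{k-1} + v_{k+1})/2 for 1 ≤ k ≤ 163. The particular solution to v_k − (v_{k-1} + v_{k+1})/2 = 1 is v_k = −k^2. Adding homogeneous solution A + B k and matching boundaries gives v_k = k (164 − k). Substituting k = 25: v_25 = 25 · 139 = 3475.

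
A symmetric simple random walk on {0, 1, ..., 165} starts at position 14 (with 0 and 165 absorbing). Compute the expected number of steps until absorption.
E[τ | X_0 = 14] = 2114

Let v_k = E[τ | X_0 = k]. Boundary: v_0 = v_165 = 0. Recurrence: v_k = 1 + (v_{k-1} + v_{k+1})/2 for 1 ≤ k ≤ 164. The particular solution to v_k − (v_{k-1} + v_{k+1})/2 = 1 is v_k = −k^2. Adding homogeneous solution A + B k and matching boundaries gives v_k = k (165 − k). Substituting k = 14: v_14 = 14 · 151 = 2114.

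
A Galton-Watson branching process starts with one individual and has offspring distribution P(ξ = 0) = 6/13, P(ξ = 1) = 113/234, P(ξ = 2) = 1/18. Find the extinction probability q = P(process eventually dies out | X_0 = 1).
q = 1

Mean offspring μ = 0·6/13 + 1·113/234 + 2·1/18 = 139/234 ≤ 1. For μ ≤ 1 with offspring not concentrated at 1, the Galton-Watson process goes extinct almost surely, so q = 1.
(Algebraic check: The pgf is f(s) = 6/13 + 113/234·s + 1/18·s². The extinction probability q is the smallest fixed point of f in [0, 1]. Setting s = f(s):
  1/18·s² + (113/234 − 1)·s + 6/13 = 0
  1/18·s² − (6/13 + 1/18)·s + 6/13 = 0
which factors as (s − 1)·(1/18·s − 6/13) = 0, giving roots s = 1 and s = (6/13)/(1/18) = 108/13. Since 108/13 ≥ 1, the smallest root in [0, 1] is s = 1.)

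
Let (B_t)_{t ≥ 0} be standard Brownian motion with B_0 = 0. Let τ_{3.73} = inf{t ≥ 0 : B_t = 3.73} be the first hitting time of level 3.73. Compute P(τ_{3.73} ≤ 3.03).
P(τ_{3.73} ≤ 3.03) = 2(1 − Φ(3.73/√3.03)) = 2(1 − Φ(2.1428)) ≈ 0.0321

By the reflection principle for standard BM, P(τ_b ≤ t) = 2 · P(B_t ≥ b). Since B_t ~ N(0, t), P(B_t ≥ 3.73) = 1 − Φ(3.73/√t) = 1 − Φ(3.73/√3.03) = 1 − Φ(2.1428) ≈ 0.01606. Doubling: P(τ_{3.73} ≤ 3.03) ≈ 2 · 0.01606 = 0.03212 ≈ 0.0321.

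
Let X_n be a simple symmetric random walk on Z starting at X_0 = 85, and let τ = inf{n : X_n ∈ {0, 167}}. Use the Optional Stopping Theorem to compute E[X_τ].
E[X_τ] = 85

X_n is a martingale and τ is a bounded-mean stopping time (indeed τ is finite a.s. with bounded expectation since the walk is in a bounded region). By the OST, E[X_τ] = E[X_0] = 85. Equivalently: E[X_τ] = 167 · P(hit 167 first) + 0 · P(hit 0 first) = 167 · (85/167) = 85.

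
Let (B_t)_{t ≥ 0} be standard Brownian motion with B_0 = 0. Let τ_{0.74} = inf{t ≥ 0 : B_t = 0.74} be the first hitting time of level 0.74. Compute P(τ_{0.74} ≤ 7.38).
P(τ_{0.74} ≤ 7.38) = 2(1 − Φ(0.74/√7.38)) = 2(1 − Φ(0.2724)) ≈ 0.7853

By the reflection principle for standard BM, P(τ_b ≤ t) = 2 · P(B_t ≥ b). Since B_t ~ N(0, t), P(B_t ≥ 0.74) = 1 − Φ(0.74/√t) = 1 − Φ(0.74/√7.38) = 1 − Φ(0.2724) ≈ 0.39266. Doubling: P(τ_{0.74} ≤ 7.38) ≈ 2 · 0.39266 = 0.78532 ≈ 0.7853.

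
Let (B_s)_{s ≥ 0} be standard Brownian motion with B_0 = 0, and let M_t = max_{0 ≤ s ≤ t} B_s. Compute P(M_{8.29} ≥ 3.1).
P(M_{8.29} ≥ 3.1) = 2·P(B_{8.29} ≥ 3.1) = 2(1 − Φ(3.1/√8.29)) ≈ 0.2816

By the reflection principle for Brownian motion, P(M_t ≥ a) = 2 · P(B_t ≥ a) for a ≥ 0. Since B_t ~ N(0, t), P(B_t ≥ 3.1) = 1 − Φ(3.1/√t) = 1 − Φ(3.1/√8.29) = 1 − Φ(1.0767). So
  P(M_{8.29} ≥ 3.1) = 2(1 − Φ(1.0767)) ≈ 0.2816.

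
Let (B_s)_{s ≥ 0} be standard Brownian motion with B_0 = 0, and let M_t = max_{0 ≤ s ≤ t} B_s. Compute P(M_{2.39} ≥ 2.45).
P(M_{2.39} ≥ 2.45) = 2·P(B_{2.39} ≥ 2.45) = 2(1 − Φ(2.45/√2.39)) ≈ 0.1130

By the reflection principle for Brownian motion, P(M_t ≥ a) = 2 · P(B_t ≥ a) for a ≥ 0. Since B_t ~ N(0, t), P(B_t ≥ 2.45) = 1 − Φ(2.45/√t) = 1 − Φ(2.45/√2.39) = 1 − Φ(1.5848). So
  P(M_{2.39} ≥ 2.45) = 2(1 − Φ(1.5848)) ≈ 0.1130.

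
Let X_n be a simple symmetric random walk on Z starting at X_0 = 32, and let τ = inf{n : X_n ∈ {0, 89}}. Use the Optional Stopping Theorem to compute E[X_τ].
E[X_τ] = 32

X_n is a martingale and τ is a bounded-mean stopping time (indeed τ is finite a.s. with bounded expectation since the walk is in a bounded region). By the OST, E[X_τ] = E[X_0] = 32. Equivalently: E[X_τ] = 89 · P(hit 89 first) + 0 · P(hit 0 first) = 89 · (32/89) = 32.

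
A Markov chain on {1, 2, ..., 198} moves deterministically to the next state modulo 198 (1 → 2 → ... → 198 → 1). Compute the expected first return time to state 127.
E[T_127 | X_0 = 127] = 198

The chain cycles deterministically, so starting at state 127 it returns in exactly 198 steps. Equivalently, the stationary distribution is uniform π_j = 1/198 for every state j, so by Kac's formula E[T_127] = 1/π_127 = 198.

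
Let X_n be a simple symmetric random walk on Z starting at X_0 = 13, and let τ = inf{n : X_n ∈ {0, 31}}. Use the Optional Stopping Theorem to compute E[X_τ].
E[X_τ] = 13

X_n is a martingale and τ is a bounded-mean stopping time (indeed τ is finite a.s. with bounded expectation since the walk is in a bounded region). By the OST, E[X_τ] = E[X_0] = 13. Equivalently: E[X_τ] = 31 · P(hit 31 first) + 0 · P(hit 0 first) = 31 · (13/31) = 13.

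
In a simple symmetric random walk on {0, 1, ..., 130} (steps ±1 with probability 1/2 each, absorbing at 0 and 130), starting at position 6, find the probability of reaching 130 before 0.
P(hit 130 before 0) = 6/130 = 3/65

Let u_k = P(hit 130 before 0 | start at k). Then u_0 = 0, u_130 = 1, and u_k = u_{k-1}/2 + u_{k+1}/2 for 1 ≤ k ≤ 129. This harmonic recurrence is solved by u_k = k/130, giving u_6 = 6/130 = 3/65.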